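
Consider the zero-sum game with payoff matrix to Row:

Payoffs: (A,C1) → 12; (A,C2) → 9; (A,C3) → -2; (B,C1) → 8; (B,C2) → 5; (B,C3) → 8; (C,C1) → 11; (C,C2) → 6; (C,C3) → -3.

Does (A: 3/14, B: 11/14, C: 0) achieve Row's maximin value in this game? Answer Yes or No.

Yes

Against C1 this mix gives (3/14)·12 + (11/14)·8 = 62/7.
Against C2 this mix gives (3/14)·9 + (11/14)·5 = 41/7.
Against C3 this mix gives (3/14)·(-2) + (11/14)·8 = 41/7.
All of Column's active replies (C2, C3) yield 41/7, and no column does worse for Row. The mix makes Column indifferent and guarantees 41/7, so it is optimal.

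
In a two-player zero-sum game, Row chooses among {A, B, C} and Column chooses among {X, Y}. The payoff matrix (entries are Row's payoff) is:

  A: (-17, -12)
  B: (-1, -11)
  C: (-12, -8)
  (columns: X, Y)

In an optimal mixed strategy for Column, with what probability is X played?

Row minima: A → -17, B → -11, C → -12; maximin = -11.
Column maxima: X → -1, Y → -8; minimax = -8.
-11 ≠ -8, so there is no saddle point; optimal play is mixed.
A is strictly dominated by B, so Row never plays it.
On the remaining 2×2 (B, C vs X, Y):
Let Row play B with probability p. Expected payoff against X: (-1)p + (-12)(1−p) = 11p − 12; against Y: (-11)p + (-8)(1−p) = −3p − 8.
Setting these equal: 11p − 12 = −3p − 8 ⇒ 14p = 4 ⇒ p = 2/7, and the value is (11)·(2/7) − 12 = -62/7.
For Column: with q = P(X), equating B's and C's payoffs gives 10q − 11 = −4q − 8 ⇒ q = 3/14.

3/14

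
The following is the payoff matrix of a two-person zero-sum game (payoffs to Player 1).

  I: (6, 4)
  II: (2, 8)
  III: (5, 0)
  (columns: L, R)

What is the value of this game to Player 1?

Row minima: I → 4, II → 2, III → 0; maximin = 4.
Column maxima: L → 6, R → 8; minimax = 6.
4 ≠ 6, so there is no saddle point; optimal play is mixed.
III is strictly dominated by I, so Player 1 never plays it.
On the remaining 2×2 (I, II vs L, R):
Let Player 1 play I with probability p. Expected payoff against L: 6p + 2(1−p) = 4p + 2; against R: 4p + 8(1−p) = −4p + 8.
Setting these equal: 4p + 2 = −4p + 8 ⇒ 8p = 6 ⇒ p = 3/4, and the value is (4)·(3/4) + 2 = 5.
For Player 2: with q = P(L), equating I's and II's payoffs gives 2q + 4 = −6q + 8 ⇒ q = 1/2.

5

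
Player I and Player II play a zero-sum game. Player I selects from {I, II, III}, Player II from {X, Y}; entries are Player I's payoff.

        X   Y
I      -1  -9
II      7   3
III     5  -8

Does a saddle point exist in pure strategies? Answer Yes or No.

Row minima: I → -9, II → 3, III → -8; maximin = 3.
Column maxima: X → 7, Y → 3; minimax = 3.
maximin = minimax = 3, so a saddle point exists.

Yes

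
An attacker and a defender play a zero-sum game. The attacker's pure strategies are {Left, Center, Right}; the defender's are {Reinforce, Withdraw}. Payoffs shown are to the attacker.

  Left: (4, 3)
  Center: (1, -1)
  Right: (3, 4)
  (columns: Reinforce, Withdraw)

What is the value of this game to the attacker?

7/2

Row minima: Left → 3, Center → -1, Right → 3; maximin = 3.
Column maxima: Reinforce → 4, Withdraw → 4; minimax = 4.
3 ≠ 4, so there is no saddle point; optimal play is mixed.
Center is strictly dominated by Left, so the attacker never plays it.
On the remaining 2×2 (Left, Right vs Reinforce, Withdraw):
Let the attacker play Left with probability p. Expected payoff against Reinforce: 4p + 3(1−p) = p + 3; against Withdraw: 3p + 4(1−p) = −p + 4.
Setting these equal: p + 3 = −p + 4 ⇒ 2p = 1 ⇒ p = 1/2, and the value is (1)·(1/2) + 3 = 7/2.
For the defender: with q = P(Reinforce), equating Left's and Right's payoffs gives q + 3 = −q + 4 ⇒ q = 1/2.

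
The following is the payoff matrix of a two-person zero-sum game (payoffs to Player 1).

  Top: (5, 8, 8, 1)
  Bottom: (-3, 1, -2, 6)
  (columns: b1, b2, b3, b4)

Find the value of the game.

33/13

Row minima: Top → 1, Bottom → -3; maximin = 1.
Column maxima: b1 → 5, b2 → 8, b3 → 8, b4 → 6; minimax = 5.
1 ≠ 5, so there is no saddle point; optimal play is mixed.
b2 is strictly dominated by b1 (it gives Player 1 strictly more in every row), so Player 2 never plays it.
b3 is strictly dominated by b1 (it gives Player 1 strictly more in every row), so Player 2 never plays it.
On the remaining 2×2 (Top, Bottom vs b1, b4):
Let Player 1 play Top with probability p. Expected payoff against b1: 5p + (-3)(1−p) = 8p − 3; against b4: 1p + 6(1−p) = −5p + 6.
Setting these equal: 8p − 3 = −5p + 6 ⇒ 13p = 9 ⇒ p = 9/13, and the value is (8)·(9/13) − 3 = 33/13.
For Player 2: with q = P(b1), equating Top's and Bottom's payoffs gives 4q + 1 = −9q + 6 ⇒ q = 5/13.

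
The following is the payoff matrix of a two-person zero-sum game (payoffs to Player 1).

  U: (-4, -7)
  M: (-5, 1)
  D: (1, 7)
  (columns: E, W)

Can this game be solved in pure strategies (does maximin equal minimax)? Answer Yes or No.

Yes

Row minima: U → -7, M → -5, D → 1; maximin = 1.
Column maxima: E → 1, W → 7; minimax = 1.
maximin = minimax = 1, so a saddle point exists.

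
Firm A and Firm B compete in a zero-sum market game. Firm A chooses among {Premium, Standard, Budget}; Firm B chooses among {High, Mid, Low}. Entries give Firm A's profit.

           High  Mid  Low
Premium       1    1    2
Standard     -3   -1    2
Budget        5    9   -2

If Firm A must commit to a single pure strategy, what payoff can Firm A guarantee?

1

Row minima: Premium → 1, Standard → -3, Budget → -2.
The best of these is 1.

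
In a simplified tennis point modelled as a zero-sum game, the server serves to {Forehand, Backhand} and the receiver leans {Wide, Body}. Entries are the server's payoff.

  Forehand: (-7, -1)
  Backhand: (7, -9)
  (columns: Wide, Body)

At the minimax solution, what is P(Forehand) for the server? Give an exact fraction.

8/11

Row minima: Forehand → -7, Backhand → -9; maximin = -7.
Column maxima: Wide → 7, Body → -1; minimax = -1.
-7 ≠ -1, so there is no saddle point; optimal play is mixed.
Let the server play Forehand with probability p. Expected payoff against Wide: (-7)p + 7(1−p) = −14p + 7; against Body: (-1)p + (-9)(1−p) = 8p − 9.
Setting these equal: −14p + 7 = 8p − 9 ⇒ −22p = -16 ⇒ p = 8/11, and the value is (-14)·(8/11) + 7 = -35/11.
For the receiver: with q = P(Wide), equating Forehand's and Backhand's payoffs gives −6q − 1 = 16q − 9 ⇒ q = 4/11.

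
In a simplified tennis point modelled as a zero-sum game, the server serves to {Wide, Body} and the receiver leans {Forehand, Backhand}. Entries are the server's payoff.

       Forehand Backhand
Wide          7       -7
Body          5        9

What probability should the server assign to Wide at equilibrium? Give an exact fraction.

2/9

Row minima: Wide → -7, Body → 5; maximin = 5.
Column maxima: Forehand → 7, Backhand → 9; minimax = 7.
5 ≠ 7, so there is no saddle point; optimal play is mixed.
Let the server play Wide with probability p. Expected payoff against Forehand: 7p + 5(1−p) = 2p + 5; against Backhand: (-7)p + 9(1−p) = −16p + 9.
Setting these equal: 2p + 5 = −16p + 9 ⇒ 18p = 4 ⇒ p = 2/9, and the value is (2)·(2/9) + 5 = 49/9.
For the receiver: with q = P(Forehand), equating Wide's and Body's payoffs gives 14q − 7 = −4q + 9 ⇒ q = 8/9.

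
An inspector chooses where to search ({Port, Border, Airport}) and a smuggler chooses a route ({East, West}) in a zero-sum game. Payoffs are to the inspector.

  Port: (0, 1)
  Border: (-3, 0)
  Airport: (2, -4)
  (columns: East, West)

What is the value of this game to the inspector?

2/7

Row minima: Port → 0, Border → -3, Airport → -4; maximin = 0.
Column maxima: East → 2, West → 1; minimax = 1.
0 ≠ 1, so there is no saddle point; optimal play is mixed.
Border is strictly dominated by Port, so the inspector never plays it.
On the remaining 2×2 (Port, Airport vs East, West):
Let the inspector play Port with probability p. Expected payoff against East: 0p + 2(1−p) = −2p + 2; against West: 1p + (-4)(1−p) = 5p − 4.
Setting these equal: −2p + 2 = 5p − 4 ⇒ −7p = -6 ⇒ p = 6/7, and the value is (-2)·(6/7) + 2 = 2/7.
For the smuggler: with q = P(East), equating Port's and Airport's payoffs gives −q + 1 = 6q − 4 ⇒ q = 5/7.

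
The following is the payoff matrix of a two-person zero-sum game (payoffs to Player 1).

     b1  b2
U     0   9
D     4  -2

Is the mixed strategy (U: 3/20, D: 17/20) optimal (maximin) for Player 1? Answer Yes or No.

No

Against b1 this mix gives (3/20)·0 + (17/20)·4 = 17/5.
Against b2 this mix gives (3/20)·9 + (17/20)·(-2) = -7/20.
Player 2 will play b2, holding Player 1 to -7/20. Shifting weight toward the row that does better against b2 would raise this floor (the equalizing mix achieves 12/5 against both b2 and b1), so the proposed strategy is not optimal.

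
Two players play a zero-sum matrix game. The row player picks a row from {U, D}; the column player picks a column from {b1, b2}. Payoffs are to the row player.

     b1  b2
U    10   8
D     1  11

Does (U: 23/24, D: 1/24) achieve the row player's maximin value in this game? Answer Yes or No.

Against b1 this mix gives (23/24)·10 + (1/24)·1 = 77/8.
Against b2 this mix gives (23/24)·8 + (1/24)·11 = 65/8.
The column player will play b2, holding the row player to 65/8. Shifting weight toward the row that does better against b2 would raise this floor (the equalizing mix achieves 17/2 against both b2 and b1), so the proposed strategy is not optimal.

No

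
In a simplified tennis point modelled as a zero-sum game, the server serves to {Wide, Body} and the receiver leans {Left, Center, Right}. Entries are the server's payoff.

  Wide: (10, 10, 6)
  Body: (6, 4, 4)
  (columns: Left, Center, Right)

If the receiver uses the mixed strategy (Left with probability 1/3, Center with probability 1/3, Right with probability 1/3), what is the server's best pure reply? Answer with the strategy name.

Expected payoff of Wide: (1/3)·10 + (1/3)·10 + (1/3)·6 = 26/3.
Expected payoff of Body: (1/3)·6 + (1/3)·4 + (1/3)·4 = 14/3.
The largest is 26/3, so the server's best response is Wide.

Wide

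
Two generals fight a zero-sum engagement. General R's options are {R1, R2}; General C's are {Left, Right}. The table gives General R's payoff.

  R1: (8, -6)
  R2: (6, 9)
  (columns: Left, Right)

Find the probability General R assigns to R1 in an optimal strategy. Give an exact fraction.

3/17

Row minima: R1 → -6, R2 → 6; maximin = 6.
Column maxima: Left → 8, Right → 9; minimax = 8.
6 ≠ 8, so there is no saddle point; optimal play is mixed.
Let General R play R1 with probability p. Expected payoff against Left: 8p + 6(1−p) = 2p + 6; against Right: (-6)p + 9(1−p) = −15p + 9.
Setting these equal: 2p + 6 = −15p + 9 ⇒ 17p = 3 ⇒ p = 3/17, and the value is (2)·(3/17) + 6 = 108/17.
For General C: with q = P(Left), equating R1's and R2's payoffs gives 14q − 6 = −3q + 9 ⇒ q = 15/17.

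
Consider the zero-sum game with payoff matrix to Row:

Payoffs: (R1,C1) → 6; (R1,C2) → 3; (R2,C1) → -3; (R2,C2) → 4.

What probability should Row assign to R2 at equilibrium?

Row minima: R1 → 3, R2 → -3; maximin = 3.
Column maxima: C1 → 6, C2 → 4; minimax = 4.
3 ≠ 4, so there is no saddle point; optimal play is mixed.
Let Row play R1 with probability p. Expected payoff against C1: 6p + (-3)(1−p) = 9p − 3; against C2: 3p + 4(1−p) = −p + 4.
Setting these equal: 9p − 3 = −p + 4 ⇒ 10p = 7 ⇒ p = 7/10, and the value is (9)·(7/10) − 3 = 33/10.
For Column: with q = P(C1), equating R1's and R2's payoffs gives 3q + 3 = −7q + 4 ⇒ q = 1/10.

3/10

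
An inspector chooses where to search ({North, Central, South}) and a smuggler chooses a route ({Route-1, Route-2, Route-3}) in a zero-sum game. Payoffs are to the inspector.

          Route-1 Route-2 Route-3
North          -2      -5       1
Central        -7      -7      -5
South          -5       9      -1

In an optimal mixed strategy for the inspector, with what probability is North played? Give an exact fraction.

Row minima: North → -5, Central → -7, South → -5; maximin = -5.
Column maxima: Route-1 → -2, Route-2 → 9, Route-3 → 1; minimax = -2.
-5 ≠ -2, so there is no saddle point; optimal play is mixed.
Central is strictly dominated by North, so the inspector never plays it.
Route-3 is strictly dominated by Route-1 (it gives the inspector strictly more in every row), so the smuggler never plays it.
On the remaining 2×2 (North, South vs Route-1, Route-2):
Let the inspector play North with probability p. Expected payoff against Route-1: (-2)p + (-5)(1−p) = 3p − 5; against Route-2: (-5)p + 9(1−p) = −14p + 9.
Setting these equal: 3p − 5 = −14p + 9 ⇒ 17p = 14 ⇒ p = 14/17, and the value is (3)·(14/17) − 5 = -43/17.
For the smuggler: with q = P(Route-1), equating North's and South's payoffs gives 3q − 5 = −14q + 9 ⇒ q = 14/17.

14/17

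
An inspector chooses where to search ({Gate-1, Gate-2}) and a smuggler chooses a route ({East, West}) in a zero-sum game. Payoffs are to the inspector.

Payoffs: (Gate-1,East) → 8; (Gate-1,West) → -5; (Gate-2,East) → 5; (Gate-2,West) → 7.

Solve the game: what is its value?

Row minima: Gate-1 → -5, Gate-2 → 5; maximin = 5.
Column maxima: East → 8, West → 7; minimax = 7.
5 ≠ 7, so there is no saddle point; optimal play is mixed.
Let the inspector play Gate-1 with probability p. Expected payoff against East: 8p + 5(1−p) = 3p + 5; against West: (-5)p + 7(1−p) = −12p + 7.
Setting these equal: 3p + 5 = −12p + 7 ⇒ 15p = 2 ⇒ p = 2/15, and the value is (3)·(2/15) + 5 = 27/5.
For the smuggler: with q = P(East), equating Gate-1's and Gate-2's payoffs gives 13q − 5 = −2q + 7 ⇒ q = 4/5.

27/5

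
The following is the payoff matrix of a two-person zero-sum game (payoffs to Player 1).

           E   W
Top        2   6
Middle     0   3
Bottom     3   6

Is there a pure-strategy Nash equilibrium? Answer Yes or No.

Row minima: Top → 2, Middle → 0, Bottom → 3; maximin = 3.
Column maxima: E → 3, W → 6; minimax = 3.
maximin = minimax = 3, so a saddle point exists.

Yes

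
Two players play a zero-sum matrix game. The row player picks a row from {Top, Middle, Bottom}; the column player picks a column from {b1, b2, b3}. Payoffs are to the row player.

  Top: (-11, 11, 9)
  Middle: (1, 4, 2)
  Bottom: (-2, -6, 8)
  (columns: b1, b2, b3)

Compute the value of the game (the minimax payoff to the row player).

Row minima: Top → -11, Middle → 1, Bottom → -6; maximin = 1.
Column maxima: b1 → 1, b2 → 11, b3 → 9; minimax = 1.
Since maximin = minimax = 1, there is a saddle point and the value is 1.

1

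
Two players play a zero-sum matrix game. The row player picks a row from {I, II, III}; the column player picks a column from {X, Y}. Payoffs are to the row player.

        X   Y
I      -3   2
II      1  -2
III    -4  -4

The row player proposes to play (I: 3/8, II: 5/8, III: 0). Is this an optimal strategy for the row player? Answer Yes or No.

Against X this mix gives (3/8)·(-3) + (5/8)·1 = -1/2.
Against Y this mix gives (3/8)·2 + (5/8)·(-2) = -1/2.
All of the column player's active replies (X, Y) yield -1/2, and no column does worse for the row player. The mix makes the column player indifferent and guarantees -1/2, so it is optimal.

Yes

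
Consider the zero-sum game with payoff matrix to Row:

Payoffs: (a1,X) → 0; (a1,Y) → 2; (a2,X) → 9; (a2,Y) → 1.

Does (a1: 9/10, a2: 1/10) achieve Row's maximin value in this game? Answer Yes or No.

Against X this mix gives (9/10)·0 + (1/10)·9 = 9/10.
Against Y this mix gives (9/10)·2 + (1/10)·1 = 19/10.
Column will play X, holding Row to 9/10. Shifting weight toward the row that does better against X would raise this floor (the equalizing mix achieves 9/5 against both X and Y), so the proposed strategy is not optimal.

No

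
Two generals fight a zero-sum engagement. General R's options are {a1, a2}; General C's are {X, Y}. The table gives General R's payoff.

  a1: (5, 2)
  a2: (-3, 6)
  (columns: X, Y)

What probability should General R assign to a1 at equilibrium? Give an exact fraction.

Row minima: a1 → 2, a2 → -3; maximin = 2.
Column maxima: X → 5, Y → 6; minimax = 5.
2 ≠ 5, so there is no saddle point; optimal play is mixed.
Let General R play a1 with probability p. Expected payoff against X: 5p + (-3)(1−p) = 8p − 3; against Y: 2p + 6(1−p) = −4p + 6.
Setting these equal: 8p − 3 = −4p + 6 ⇒ 12p = 9 ⇒ p = 3/4, and the value is (8)·(3/4) − 3 = 3.
For General C: with q = P(X), equating a1's and a2's payoffs gives 3q + 2 = −9q + 6 ⇒ q = 1/3.

3/4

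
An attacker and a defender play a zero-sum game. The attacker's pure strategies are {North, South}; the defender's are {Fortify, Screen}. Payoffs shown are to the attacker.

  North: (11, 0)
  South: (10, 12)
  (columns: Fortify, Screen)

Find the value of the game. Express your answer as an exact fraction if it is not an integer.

Row minima: North → 0, South → 10; maximin = 10.
Column maxima: Fortify → 11, Screen → 12; minimax = 11.
10 ≠ 11, so there is no saddle point; optimal play is mixed.
Let the attacker play North with probability p. Expected payoff against Fortify: 11p + 10(1−p) = p + 10; against Screen: 0p + 12(1−p) = −12p + 12.
Setting these equal: p + 10 = −12p + 12 ⇒ 13p = 2 ⇒ p = 2/13, and the value is (1)·(2/13) + 10 = 132/13.
For the defender: with q = P(Fortify), equating North's and South's payoffs gives 11q = −2q + 12 ⇒ q = 12/13.

132/13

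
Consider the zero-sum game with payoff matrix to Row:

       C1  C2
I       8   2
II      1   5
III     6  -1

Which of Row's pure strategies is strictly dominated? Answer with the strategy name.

I gives a strictly higher payoff than III against every column: 8 > 6, 2 > -1.
So III is strictly dominated and Row never plays it.

III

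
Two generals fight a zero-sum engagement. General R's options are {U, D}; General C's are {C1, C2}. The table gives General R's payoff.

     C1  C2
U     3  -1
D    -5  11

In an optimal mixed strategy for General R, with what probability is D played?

Row minima: U → -1, D → -5; maximin = -1.
Column maxima: C1 → 3, C2 → 11; minimax = 3.
-1 ≠ 3, so there is no saddle point; optimal play is mixed.
Let General R play U with probability p. Expected payoff against C1: 3p + (-5)(1−p) = 8p − 5; against C2: (-1)p + 11(1−p) = −12p + 11.
Setting these equal: 8p − 5 = −12p + 11 ⇒ 20p = 16 ⇒ p = 4/5, and the value is (8)·(4/5) − 5 = 7/5.
For General C: with q = P(C1), equating U's and D's payoffs gives 4q − 1 = −16q + 11 ⇒ q = 3/5.

1/5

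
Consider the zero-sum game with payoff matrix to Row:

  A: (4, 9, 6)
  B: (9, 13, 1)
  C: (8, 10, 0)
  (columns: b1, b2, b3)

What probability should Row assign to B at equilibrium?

1/5

Row minima: A → 4, B → 1, C → 0; maximin = 4.
Column maxima: b1 → 9, b2 → 13, b3 → 6; minimax = 6.
4 ≠ 6, so there is no saddle point; optimal play is mixed.
C is strictly dominated by B, so Row never plays it.
b2 is strictly dominated by b1 (it gives Row strictly more in every row), so Column never plays it.
On the remaining 2×2 (A, B vs b1, b3):
Let Row play A with probability p. Expected payoff against b1: 4p + 9(1−p) = −5p + 9; against b3: 6p + 1(1−p) = 5p + 1.
Setting these equal: −5p + 9 = 5p + 1 ⇒ −10p = -8 ⇒ p = 4/5, and the value is (-5)·(4/5) + 9 = 5.
For Column: with q = P(b1), equating A's and B's payoffs gives −2q + 6 = 8q + 1 ⇒ q = 1/2.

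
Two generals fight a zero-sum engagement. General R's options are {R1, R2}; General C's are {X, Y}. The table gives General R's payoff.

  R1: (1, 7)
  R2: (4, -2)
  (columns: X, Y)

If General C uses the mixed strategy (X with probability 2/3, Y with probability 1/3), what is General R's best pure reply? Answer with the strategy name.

Expected payoff of R1: (2/3)·1 + (1/3)·7 = 3.
Expected payoff of R2: (2/3)·4 + (1/3)·(-2) = 2.
The largest is 3, so General R's best response is R1.

R1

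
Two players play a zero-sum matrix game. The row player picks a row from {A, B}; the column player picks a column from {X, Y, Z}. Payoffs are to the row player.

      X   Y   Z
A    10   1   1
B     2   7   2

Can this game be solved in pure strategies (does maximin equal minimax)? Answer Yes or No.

Row minima: A → 1, B → 2; maximin = 2.
Column maxima: X → 10, Y → 7, Z → 2; minimax = 2.
maximin = minimax = 2, so a saddle point exists.

Yes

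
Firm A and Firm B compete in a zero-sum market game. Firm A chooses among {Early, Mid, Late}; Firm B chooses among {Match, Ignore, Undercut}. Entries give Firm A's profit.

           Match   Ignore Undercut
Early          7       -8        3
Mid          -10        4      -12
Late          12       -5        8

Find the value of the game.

-28/29

Row minima: Early → -8, Mid → -12, Late → -5; maximin = -5.
Column maxima: Match → 12, Ignore → 4, Undercut → 8; minimax = 4.
-5 ≠ 4, so there is no saddle point; optimal play is mixed.
Early is strictly dominated by Late, so Firm A never plays it.
Match is strictly dominated by Undercut (it gives Firm A strictly more in every row), so Firm B never plays it.
On the remaining 2×2 (Mid, Late vs Ignore, Undercut):
Let Firm A play Mid with probability p. Expected payoff against Ignore: 4p + (-5)(1−p) = 9p − 5; against Undercut: (-12)p + 8(1−p) = −20p + 8.
Setting these equal: 9p − 5 = −20p + 8 ⇒ 29p = 13 ⇒ p = 13/29, and the value is (9)·(13/29) − 5 = -28/29.
For Firm B: with q = P(Ignore), equating Mid's and Late's payoffs gives 16q − 12 = −13q + 8 ⇒ q = 20/29.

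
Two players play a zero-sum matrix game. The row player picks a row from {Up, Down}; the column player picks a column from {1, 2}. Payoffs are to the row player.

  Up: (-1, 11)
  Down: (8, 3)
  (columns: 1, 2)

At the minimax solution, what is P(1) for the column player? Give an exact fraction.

Row minima: Up → -1, Down → 3; maximin = 3.
Column maxima: 1 → 8, 2 → 11; minimax = 8.
3 ≠ 8, so there is no saddle point; optimal play is mixed.
Let the row player play Up with probability p. Expected payoff against 1: (-1)p + 8(1−p) = −9p + 8; against 2: 11p + 3(1−p) = 8p + 3.
Setting these equal: −9p + 8 = 8p + 3 ⇒ −17p = -5 ⇒ p = 5/17, and the value is (-9)·(5/17) + 8 = 91/17.
For the column player: with q = P(1), equating Up's and Down's payoffs gives −12q + 11 = 5q + 3 ⇒ q = 8/17.

8/17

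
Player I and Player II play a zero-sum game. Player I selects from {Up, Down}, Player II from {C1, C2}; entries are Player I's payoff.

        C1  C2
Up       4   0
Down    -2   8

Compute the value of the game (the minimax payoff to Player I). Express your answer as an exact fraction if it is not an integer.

16/7

Row minima: Up → 0, Down → -2; maximin = 0.
Column maxima: C1 → 4, C2 → 8; minimax = 4.
0 ≠ 4, so there is no saddle point; optimal play is mixed.
Let Player I play Up with probability p. Expected payoff against C1: 4p + (-2)(1−p) = 6p − 2; against C2: 0p + 8(1−p) = −8p + 8.
Setting these equal: 6p − 2 = −8p + 8 ⇒ 14p = 10 ⇒ p = 5/7, and the value is (6)·(5/7) − 2 = 16/7.
For Player II: with q = P(C1), equating Up's and Down's payoffs gives 4q = −10q + 8 ⇒ q = 4/7.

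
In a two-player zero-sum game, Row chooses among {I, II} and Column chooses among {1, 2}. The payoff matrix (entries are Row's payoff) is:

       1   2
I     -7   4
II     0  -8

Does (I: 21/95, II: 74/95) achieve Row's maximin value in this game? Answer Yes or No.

Against 1 this mix gives (21/95)·(-7) + (74/95)·0 = -147/95.
Against 2 this mix gives (21/95)·4 + (74/95)·(-8) = -508/95.
Column will play 2, holding Row to -508/95. Shifting weight toward the row that does better against 2 would raise this floor (the equalizing mix achieves -56/19 against both 2 and 1), so the proposed strategy is not optimal.

No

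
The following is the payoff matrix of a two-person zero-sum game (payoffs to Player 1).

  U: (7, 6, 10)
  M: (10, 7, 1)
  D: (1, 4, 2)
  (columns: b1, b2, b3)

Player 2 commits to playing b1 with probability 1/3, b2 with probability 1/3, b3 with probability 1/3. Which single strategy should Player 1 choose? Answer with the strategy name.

Expected payoff of U: (1/3)·7 + (1/3)·6 + (1/3)·10 = 23/3.
Expected payoff of M: (1/3)·10 + (1/3)·7 + (1/3)·1 = 6.
Expected payoff of D: (1/3)·1 + (1/3)·4 + (1/3)·2 = 7/3.
The largest is 23/3, so Player 1's best response is U.

U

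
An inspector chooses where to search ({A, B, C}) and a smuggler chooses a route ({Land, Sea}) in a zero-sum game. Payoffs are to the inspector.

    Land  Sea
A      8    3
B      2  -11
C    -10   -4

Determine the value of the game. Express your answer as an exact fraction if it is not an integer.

Row minima: A → 3, B → -11, C → -10; maximin = 3.
Column maxima: Land → 8, Sea → 3; minimax = 3.
Since maximin = minimax = 3, there is a saddle point and the value is 3.

3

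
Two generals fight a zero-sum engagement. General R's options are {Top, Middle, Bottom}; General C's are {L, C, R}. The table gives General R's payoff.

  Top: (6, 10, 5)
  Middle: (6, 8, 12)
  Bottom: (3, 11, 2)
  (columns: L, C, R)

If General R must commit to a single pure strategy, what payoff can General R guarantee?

6

Row minima: Top → 5, Middle → 6, Bottom → 2.
The best of these is 6.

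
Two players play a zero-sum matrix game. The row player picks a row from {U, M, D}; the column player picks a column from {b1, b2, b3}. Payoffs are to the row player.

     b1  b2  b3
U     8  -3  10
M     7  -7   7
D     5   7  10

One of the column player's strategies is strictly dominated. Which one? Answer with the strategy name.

b2 holds the row player's payoff strictly below b3 in every row: -3 < 10, -7 < 7, 7 < 10.
So b3 is strictly dominated for the column player.

b3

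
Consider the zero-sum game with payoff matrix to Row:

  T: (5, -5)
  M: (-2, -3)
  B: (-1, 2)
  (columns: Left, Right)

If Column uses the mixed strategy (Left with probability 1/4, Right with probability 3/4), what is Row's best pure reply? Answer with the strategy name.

B

Expected payoff of T: (1/4)·5 + (3/4)·(-5) = -5/2.
Expected payoff of M: (1/4)·(-2) + (3/4)·(-3) = -11/4.
Expected payoff of B: (1/4)·(-1) + (3/4)·2 = 5/4.
The largest is 5/4, so Row's best response is B.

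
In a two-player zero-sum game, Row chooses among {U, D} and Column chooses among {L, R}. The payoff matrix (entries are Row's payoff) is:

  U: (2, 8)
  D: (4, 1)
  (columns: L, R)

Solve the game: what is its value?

10/3

Row minima: U → 2, D → 1; maximin = 2.
Column maxima: L → 4, R → 8; minimax = 4.
2 ≠ 4, so there is no saddle point; optimal play is mixed.
Let Row play U with probability p. Expected payoff against L: 2p + 4(1−p) = −2p + 4; against R: 8p + 1(1−p) = 7p + 1.
Setting these equal: −2p + 4 = 7p + 1 ⇒ −9p = -3 ⇒ p = 1/3, and the value is (-2)·(1/3) + 4 = 10/3.
For Column: with q = P(L), equating U's and D's payoffs gives −6q + 8 = 3q + 1 ⇒ q = 7/9.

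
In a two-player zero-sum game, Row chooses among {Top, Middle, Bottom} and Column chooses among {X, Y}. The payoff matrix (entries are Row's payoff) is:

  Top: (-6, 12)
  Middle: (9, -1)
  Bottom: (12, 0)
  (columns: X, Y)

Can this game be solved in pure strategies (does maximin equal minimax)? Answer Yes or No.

No

Row minima: Top → -6, Middle → -1, Bottom → 0; maximin = 0.
Column maxima: X → 12, Y → 12; minimax = 12.
0 ≠ 12, so no pure-strategy equilibrium exists.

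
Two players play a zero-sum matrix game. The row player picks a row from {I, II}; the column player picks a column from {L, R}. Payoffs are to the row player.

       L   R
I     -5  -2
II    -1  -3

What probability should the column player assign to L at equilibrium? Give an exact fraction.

1/5

Row minima: I → -5, II → -3; maximin = -3.
Column maxima: L → -1, R → -2; minimax = -2.
-3 ≠ -2, so there is no saddle point; optimal play is mixed.
Let the row player play I with probability p. Expected payoff against L: (-5)p + (-1)(1−p) = −4p − 1; against R: (-2)p + (-3)(1−p) = p − 3.
Setting these equal: −4p − 1 = p − 3 ⇒ −5p = -2 ⇒ p = 2/5, and the value is (-4)·(2/5) − 1 = -13/5.
For the column player: with q = P(L), equating I's and II's payoffs gives −3q − 2 = 2q − 3 ⇒ q = 1/5.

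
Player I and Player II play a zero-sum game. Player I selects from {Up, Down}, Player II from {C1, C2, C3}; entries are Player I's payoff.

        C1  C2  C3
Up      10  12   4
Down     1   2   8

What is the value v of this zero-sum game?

Row minima: Up → 4, Down → 1; maximin = 4.
Column maxima: C1 → 10, C2 → 12, C3 → 8; minimax = 8.
4 ≠ 8, so there is no saddle point; optimal play is mixed.
C2 is strictly dominated by C1 (it gives Player I strictly more in every row), so Player II never plays it.
On the remaining 2×2 (Up, Down vs C1, C3):
Let Player I play Up with probability p. Expected payoff against C1: 10p + 1(1−p) = 9p + 1; against C3: 4p + 8(1−p) = −4p + 8.
Setting these equal: 9p + 1 = −4p + 8 ⇒ 13p = 7 ⇒ p = 7/13, and the value is (9)·(7/13) + 1 = 76/13.
For Player II: with q = P(C1), equating Up's and Down's payoffs gives 6q + 4 = −7q + 8 ⇒ q = 4/13.

76/13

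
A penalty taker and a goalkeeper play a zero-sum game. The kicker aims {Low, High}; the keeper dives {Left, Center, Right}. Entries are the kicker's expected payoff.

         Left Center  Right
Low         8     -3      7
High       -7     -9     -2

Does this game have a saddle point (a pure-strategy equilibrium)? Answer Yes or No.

Row minima: Low → -3, High → -9; maximin = -3.
Column maxima: Left → 8, Center → -3, Right → 7; minimax = -3.
maximin = minimax = -3, so a saddle point exists.

Yes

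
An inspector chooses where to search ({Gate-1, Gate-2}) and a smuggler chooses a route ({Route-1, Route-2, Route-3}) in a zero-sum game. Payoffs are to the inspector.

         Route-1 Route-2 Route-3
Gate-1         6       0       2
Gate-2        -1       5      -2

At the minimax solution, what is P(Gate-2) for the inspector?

Row minima: Gate-1 → 0, Gate-2 → -2; maximin = 0.
Column maxima: Route-1 → 6, Route-2 → 5, Route-3 → 2; minimax = 2.
0 ≠ 2, so there is no saddle point; optimal play is mixed.
Route-1 is strictly dominated by Route-3 (it gives the inspector strictly more in every row), so the smuggler never plays it.
On the remaining 2×2 (Gate-1, Gate-2 vs Route-2, Route-3):
Let the inspector play Gate-1 with probability p. Expected payoff against Route-2: 0p + 5(1−p) = −5p + 5; against Route-3: 2p + (-2)(1−p) = 4p − 2.
Setting these equal: −5p + 5 = 4p − 2 ⇒ −9p = -7 ⇒ p = 7/9, and the value is (-5)·(7/9) + 5 = 10/9.
For the smuggler: with q = P(Route-2), equating Gate-1's and Gate-2's payoffs gives −2q + 2 = 7q − 2 ⇒ q = 4/9.

2/9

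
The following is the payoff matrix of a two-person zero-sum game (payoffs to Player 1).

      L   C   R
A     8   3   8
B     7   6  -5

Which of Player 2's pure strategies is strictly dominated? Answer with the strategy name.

L

C holds Player 1's payoff strictly below L in every row: 3 < 8, 6 < 7.
So L is strictly dominated for Player 2.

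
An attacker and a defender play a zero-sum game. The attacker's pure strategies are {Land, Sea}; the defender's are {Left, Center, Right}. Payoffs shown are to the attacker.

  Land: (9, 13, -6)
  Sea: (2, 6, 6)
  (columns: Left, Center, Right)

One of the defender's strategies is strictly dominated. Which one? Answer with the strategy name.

Left holds the attacker's payoff strictly below Center in every row: 9 < 13, 2 < 6.
So Center is strictly dominated for the defender.

Center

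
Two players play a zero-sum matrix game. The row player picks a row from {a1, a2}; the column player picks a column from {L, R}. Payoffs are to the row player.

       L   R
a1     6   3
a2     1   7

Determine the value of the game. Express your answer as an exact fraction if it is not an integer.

Row minima: a1 → 3, a2 → 1; maximin = 3.
Column maxima: L → 6, R → 7; minimax = 6.
3 ≠ 6, so there is no saddle point; optimal play is mixed.
Let the row player play a1 with probability p. Expected payoff against L: 6p + 1(1−p) = 5p + 1; against R: 3p + 7(1−p) = −4p + 7.
Setting these equal: 5p + 1 = −4p + 7 ⇒ 9p = 6 ⇒ p = 2/3, and the value is (5)·(2/3) + 1 = 13/3.
For the column player: with q = P(L), equating a1's and a2's payoffs gives 3q + 3 = −6q + 7 ⇒ q = 4/9.

13/3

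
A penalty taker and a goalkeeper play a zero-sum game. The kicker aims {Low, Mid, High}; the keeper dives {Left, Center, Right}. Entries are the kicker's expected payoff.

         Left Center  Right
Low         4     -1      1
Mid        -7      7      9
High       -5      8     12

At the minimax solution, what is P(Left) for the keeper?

1/2

Row minima: Low → -1, Mid → -7, High → -5; maximin = -1.
Column maxima: Left → 4, Center → 8, Right → 12; minimax = 4.
-1 ≠ 4, so there is no saddle point; optimal play is mixed.
Mid is strictly dominated by High, so the kicker never plays it.
Right is strictly dominated by Center (it gives the kicker strictly more in every row), so the keeper never plays it.
On the remaining 2×2 (Low, High vs Left, Center):
Let the kicker play Low with probability p. Expected payoff against Left: 4p + (-5)(1−p) = 9p − 5; against Center: (-1)p + 8(1−p) = −9p + 8.
Setting these equal: 9p − 5 = −9p + 8 ⇒ 18p = 13 ⇒ p = 13/18, and the value is (9)·(13/18) − 5 = 3/2.
For the keeper: with q = P(Left), equating Low's and High's payoffs gives 5q − 1 = −13q + 8 ⇒ q = 1/2.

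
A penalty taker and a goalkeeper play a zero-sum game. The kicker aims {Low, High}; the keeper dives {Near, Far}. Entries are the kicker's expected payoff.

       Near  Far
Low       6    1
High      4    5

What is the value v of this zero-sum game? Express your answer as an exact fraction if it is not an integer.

Row minima: Low → 1, High → 4; maximin = 4.
Column maxima: Near → 6, Far → 5; minimax = 5.
4 ≠ 5, so there is no saddle point; optimal play is mixed.
Let the kicker play Low with probability p. Expected payoff against Near: 6p + 4(1−p) = 2p + 4; against Far: 1p + 5(1−p) = −4p + 5.
Setting these equal: 2p + 4 = −4p + 5 ⇒ 6p = 1 ⇒ p = 1/6, and the value is (2)·(1/6) + 4 = 13/3.
For the keeper: with q = P(Near), equating Low's and High's payoffs gives 5q + 1 = −q + 5 ⇒ q = 2/3.

13/3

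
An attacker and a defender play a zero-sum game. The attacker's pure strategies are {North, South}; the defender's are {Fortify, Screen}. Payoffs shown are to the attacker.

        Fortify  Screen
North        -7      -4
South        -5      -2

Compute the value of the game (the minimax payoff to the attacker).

Row minima: North → -7, South → -5; maximin = -5.
Column maxima: Fortify → -5, Screen → -2; minimax = -5.
Since maximin = minimax = -5, there is a saddle point and the value is -5.

-5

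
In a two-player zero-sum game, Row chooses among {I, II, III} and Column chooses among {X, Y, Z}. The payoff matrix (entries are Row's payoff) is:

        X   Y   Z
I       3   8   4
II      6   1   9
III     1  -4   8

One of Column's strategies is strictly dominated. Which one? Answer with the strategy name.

Z

X holds Row's payoff strictly below Z in every row: 3 < 4, 6 < 9, 1 < 8.
So Z is strictly dominated for Column.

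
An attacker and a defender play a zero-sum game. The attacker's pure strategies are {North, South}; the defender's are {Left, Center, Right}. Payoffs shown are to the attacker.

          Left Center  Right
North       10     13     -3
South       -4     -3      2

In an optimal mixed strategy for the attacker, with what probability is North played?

Row minima: North → -3, South → -4; maximin = -3.
Column maxima: Left → 10, Center → 13, Right → 2; minimax = 2.
-3 ≠ 2, so there is no saddle point; optimal play is mixed.
Center is strictly dominated by Left (it gives the attacker strictly more in every row), so the defender never plays it.
On the remaining 2×2 (North, South vs Left, Right):
Let the attacker play North with probability p. Expected payoff against Left: 10p + (-4)(1−p) = 14p − 4; against Right: (-3)p + 2(1−p) = −5p + 2.
Setting these equal: 14p − 4 = −5p + 2 ⇒ 19p = 6 ⇒ p = 6/19, and the value is (14)·(6/19) − 4 = 8/19.
For the defender: with q = P(Left), equating North's and South's payoffs gives 13q − 3 = −6q + 2 ⇒ q = 5/19.

6/19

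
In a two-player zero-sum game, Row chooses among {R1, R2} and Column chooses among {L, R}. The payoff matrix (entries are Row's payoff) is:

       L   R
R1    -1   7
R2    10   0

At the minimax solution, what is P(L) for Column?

7/18

Row minima: R1 → -1, R2 → 0; maximin = 0.
Column maxima: L → 10, R → 7; minimax = 7.
0 ≠ 7, so there is no saddle point; optimal play is mixed.
Let Row play R1 with probability p. Expected payoff against L: (-1)p + 10(1−p) = −11p + 10; against R: 7p + 0(1−p) = 7p.
Setting these equal: −11p + 10 = 7p ⇒ −18p = -10 ⇒ p = 5/9, and the value is (-11)·(5/9) + 10 = 35/9.
For Column: with q = P(L), equating R1's and R2's payoffs gives −8q + 7 = 10q ⇒ q = 7/18.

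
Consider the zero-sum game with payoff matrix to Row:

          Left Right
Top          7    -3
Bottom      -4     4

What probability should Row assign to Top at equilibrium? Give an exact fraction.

Row minima: Top → -3, Bottom → -4; maximin = -3.
Column maxima: Left → 7, Right → 4; minimax = 4.
-3 ≠ 4, so there is no saddle point; optimal play is mixed.
Let Row play Top with probability p. Expected payoff against Left: 7p + (-4)(1−p) = 11p − 4; against Right: (-3)p + 4(1−p) = −7p + 4.
Setting these equal: 11p − 4 = −7p + 4 ⇒ 18p = 8 ⇒ p = 4/9, and the value is (11)·(4/9) − 4 = 8/9.
For Column: with q = P(Left), equating Top's and Bottom's payoffs gives 10q − 3 = −8q + 4 ⇒ q = 7/18.

4/9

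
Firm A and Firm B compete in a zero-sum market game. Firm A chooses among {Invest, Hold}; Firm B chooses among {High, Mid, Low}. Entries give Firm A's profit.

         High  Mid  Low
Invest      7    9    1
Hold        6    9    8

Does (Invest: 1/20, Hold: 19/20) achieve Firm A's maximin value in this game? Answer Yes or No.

Against High this mix gives (1/20)·7 + (19/20)·6 = 121/20.
Against Mid this mix gives (1/20)·9 + (19/20)·9 = 9.
Against Low this mix gives (1/20)·1 + (19/20)·8 = 153/20.
Firm B will play High, holding Firm A to 121/20. Shifting weight toward the row that does better against High would raise this floor (the equalizing mix achieves 25/4 against both High and Low), so the proposed strategy is not optimal.

No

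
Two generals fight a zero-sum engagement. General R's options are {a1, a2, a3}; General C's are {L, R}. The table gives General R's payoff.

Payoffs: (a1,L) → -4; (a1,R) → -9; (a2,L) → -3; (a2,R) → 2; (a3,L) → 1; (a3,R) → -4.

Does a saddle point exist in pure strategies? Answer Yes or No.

Row minima: a1 → -9, a2 → -3, a3 → -4; maximin = -3.
Column maxima: L → 1, R → 2; minimax = 1.
-3 ≠ 1, so no pure-strategy equilibrium exists.

No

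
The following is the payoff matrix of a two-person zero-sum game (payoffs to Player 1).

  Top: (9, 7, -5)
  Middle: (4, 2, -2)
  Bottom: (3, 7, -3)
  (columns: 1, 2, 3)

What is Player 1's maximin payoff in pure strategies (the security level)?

Row minima: Top → -5, Middle → -2, Bottom → -3.
The best of these is -2.

-2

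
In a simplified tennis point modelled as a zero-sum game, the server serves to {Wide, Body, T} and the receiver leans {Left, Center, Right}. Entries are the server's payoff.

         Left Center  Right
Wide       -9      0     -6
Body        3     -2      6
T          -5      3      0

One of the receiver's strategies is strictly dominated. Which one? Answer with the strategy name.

Left holds the server's payoff strictly below Right in every row: -9 < -6, 3 < 6, -5 < 0.
So Right is strictly dominated for the receiver.

Right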